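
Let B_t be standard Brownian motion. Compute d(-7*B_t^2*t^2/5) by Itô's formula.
d(-7*B_t^2*t^2/5) = (7*t*(-2*B_t^2 - t)/5) dt + (-14*B_t*t^2/5) dB_t

Itô's formula for f(t, x): d f(t, B_t) = (f_t + (1/2) f_xx) dt + f_x dB_t. Compute partials of f(t, x) = -7*t^2*x^2/5:
  f_t(t,x)  = -14*t*x^2/5
  f_x(t,x)  = -14*t^2*x/5
  f_xx(t,x) = -14*t^2/5
Assemble drift = f_t + (1/2) f_xx = 7*t*(-t - 2*x^2)/5 and diffusion = f_x = -14*t^2*x/5. Substituting x = B_t:
  d(-7*B_t^2*t^2/5) = (7*t*(-2*B_t^2 - t)/5) dt + (-14*B_t*t^2/5) dB_t.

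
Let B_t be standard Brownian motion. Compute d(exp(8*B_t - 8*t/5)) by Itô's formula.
d(exp(8*B_t - 8*t/5)) = (152*exp(8*B_t - 8*t/5)/5) dt + (8*exp(8*B_t - 8*t/5)) dB_t

Itô's formula for f(t, x): d f(t, B_t) = (f_t + (1/2) f_xx) dt + f_x dB_t. Compute partials of f(t, x) = exp(-8*t/5 + 8*x):
  f_t(t,x)  = -8*exp(-8*t/5 + 8*x)/5
  f_x(t,x)  = 8*exp(-8*t/5 + 8*x)
  f_xx(t,x) = 64*exp(-8*t/5 + 8*x)
Assemble drift = f_t + (1/2) f_xx = 152*exp(-8*t/5 + 8*x)/5 and diffusion = f_x = 8*exp(-8*t/5 + 8*x). Substituting x = B_t:
  d(exp(8*B_t - 8*t/5)) = (152*exp(8*B_t - 8*t/5)/5) dt + (8*exp(8*B_t - 8*t/5)) dB_t.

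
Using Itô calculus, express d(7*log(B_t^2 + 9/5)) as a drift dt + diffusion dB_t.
d(7*log(B_t^2 + 9/5)) = (35*(9 - 5*B_t^2)/(5*B_t^2 + 9)^2) dt + (70*B_t/(5*B_t^2 + 9)) dB_t

Itô's formula for f(B_t) gives d f(B_t) = f'(B_t) dB_t + (1/2) f''(B_t) dt. Compute derivatives of f(x) = 7*log(x^2 + 9/5):
  f'(x)  = 70*x/(5*x^2 + 9)
  f''(x) = 70*(9 - 5*x^2)/(5*x^2 + 9)^2
Substitute x = B_t and multiply the f'' term by 1/2:
  drift     = (1/2) * (70*(9 - 5*x^2)/(5*x^2 + 9)^2) evaluated at B_t = 35*(9 - 5*B_t^2)/(5*B_t^2 + 9)^2
  diffusion = (70*x/(5*x^2 + 9)) evaluated at B_t = 70*B_t/(5*B_t^2 + 9)
Therefore d(7*log(B_t^2 + 9/5)) = (35*(9 - 5*B_t^2)/(5*B_t^2 + 9)^2) dt + (70*B_t/(5*B_t^2 + 9)) dB_t.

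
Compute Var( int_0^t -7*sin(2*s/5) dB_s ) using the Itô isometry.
Var = 49*t/2 - 245*sin(4*t/5)/8

The Itô integral of a deterministic integrand f(s) has mean 0 because each increment f(s) * (B_{s+ds} - B_s) has mean 0. By the Itô isometry:
  Var( int_0^t f(s) dB_s ) = E[ (int_0^t f(s) dB_s)^2 ] = int_0^t f(s)^2 ds.
Here f(s) = -7*sin(2*s/5), so f(s)^2 = 49*sin(2*s/5)^2. Integrate:
  int_0^t (49*sin(2*s/5)^2) ds = 49*t/2 - 245*sin(4*t/5)/8.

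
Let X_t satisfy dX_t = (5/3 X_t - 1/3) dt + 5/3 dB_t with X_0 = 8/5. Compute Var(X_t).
Var(X_t) = 5*exp(10*t/3)/6 - 5/6

The variance V(t) = Var(X_t) satisfies V'(t) = 2 a V(t) + c^2 with V(0) = 0 (drift coefficient is linear in X, diffusion is constant). With a = 5/3, c = 5/3, the solution is
  V(t) = (c^2 / (2 a)) * (exp(2 a t) - 1)
       = ((5/3)^2 / (2*(5/3))) * (exp((10/3) t) - 1)
       = 5*exp(10*t/3)/6 - 5/6.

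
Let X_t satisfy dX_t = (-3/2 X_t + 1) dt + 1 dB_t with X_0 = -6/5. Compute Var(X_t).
Var(X_t) = 1/3 - exp(-3*t)/3

The variance V(t) = Var(X_t) satisfies V'(t) = 2 a V(t) + c^2 with V(0) = 0 (drift coefficient is linear in X, diffusion is constant). With a = -3/2, c = 1, the solution is
  V(t) = (c^2 / (2 a)) * (exp(2 a t) - 1)
       = (1^2 / (2*(-3/2))) * (exp((-3) t) - 1)
       = 1/3 - exp(-3*t)/3.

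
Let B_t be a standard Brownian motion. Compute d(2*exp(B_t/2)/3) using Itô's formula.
d(2*exp(B_t/2)/3) = (exp(B_t/2)/12) dt + (exp(B_t/2)/3) dB_t

Itô's formula for f(B_t) gives d f(B_t) = f'(B_t) dB_t + (1/2) f''(B_t) dt. Compute derivatives of f(x) = 2*exp(x/2)/3:
  f'(x)  = exp(x/2)/3
  f''(x) = exp(x/2)/6
Substitute x = B_t and multiply the f'' term by 1/2:
  drift     = (1/2) * (exp(x/2)/6) evaluated at B_t = exp(B_t/2)/12
  diffusion = (exp(x/2)/3) evaluated at B_t = exp(B_t/2)/3
Therefore d(2*exp(B_t/2)/3) = (exp(B_t/2)/12) dt + (exp(B_t/2)/3) dB_t.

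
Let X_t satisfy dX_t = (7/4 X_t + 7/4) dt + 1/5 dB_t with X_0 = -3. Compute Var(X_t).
Var(X_t) = 2*exp(7*t/2)/175 - 2/175

The variance V(t) = Var(X_t) satisfies V'(t) = 2 a V(t) + c^2 with V(0) = 0 (drift coefficient is linear in X, diffusion is constant). With a = 7/4, c = 1/5, the solution is
  V(t) = (c^2 / (2 a)) * (exp(2 a t) - 1)
       = ((1/5)^2 / (2*(7/4))) * (exp((7/2) t) - 1)
       = 2*exp(7*t/2)/175 - 2/175.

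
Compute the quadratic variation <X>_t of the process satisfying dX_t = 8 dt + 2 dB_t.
<X>_t = 4*t

For an Itô process dX_t = a(t) dt + b(t) dB_t, the quadratic variation is <X>_t = int_0^t b(s)^2 ds (the drift term does not contribute). Here b(s) = 2, so
  b(s)^2 = 4.
Integrating from 0 to t:
  <X>_t = int_0^t (4) ds = 4*t.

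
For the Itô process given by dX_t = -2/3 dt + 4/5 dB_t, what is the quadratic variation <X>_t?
<X>_t = 16*t/25

For an Itô process dX_t = a(t) dt + b(t) dB_t, the quadratic variation is <X>_t = int_0^t b(s)^2 ds (the drift term does not contribute). Here b(s) = 4/5, so
  b(s)^2 = 16/25.
Integrating from 0 to t:
  <X>_t = int_0^t (16/25) ds = 16*t/25.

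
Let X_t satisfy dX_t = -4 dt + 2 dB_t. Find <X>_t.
<X>_t = 4*t

For an Itô process dX_t = a(t) dt + b(t) dB_t, the quadratic variation is <X>_t = int_0^t b(s)^2 ds (the drift term does not contribute). Here b(s) = 2, so
  b(s)^2 = 4.
Integrating from 0 to t:
  <X>_t = int_0^t (4) ds = 4*t.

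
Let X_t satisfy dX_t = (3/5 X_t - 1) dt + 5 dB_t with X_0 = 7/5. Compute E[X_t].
E[X_t] = 5/3 - 4*exp(3*t/5)/15

Taking expectations and using E[dB_t] = 0, the mean m(t) = E[X_t] satisfies the ODE m'(t) = a m(t) + b with m(0) = x_0. With a = 3/5, b = -1, x_0 = 7/5, the solution is
  m(t) = x_0 * exp(a t) + (b/a) * (exp(a t) - 1)
       = (7/5) * exp((3/5) t) + ((-1)/(3/5)) * (exp((3/5) t) - 1)
       = 5/3 - 4*exp(3*t/5)/15.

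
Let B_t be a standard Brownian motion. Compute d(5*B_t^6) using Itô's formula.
d(5*B_t^6) = (75*B_t^4) dt + (30*B_t^5) dB_t

Itô's formula for f(B_t) gives d f(B_t) = f'(B_t) dB_t + (1/2) f''(B_t) dt. Compute derivatives of f(x) = 5*x^6:
  f'(x)  = 30*x^5
  f''(x) = 150*x^4
Substitute x = B_t and multiply the f'' term by 1/2:
  drift     = (1/2) * (150*x^4) evaluated at B_t = 75*B_t^4
  diffusion = (30*x^5) evaluated at B_t = 30*B_t^5
Therefore d(5*B_t^6) = (75*B_t^4) dt + (30*B_t^5) dB_t.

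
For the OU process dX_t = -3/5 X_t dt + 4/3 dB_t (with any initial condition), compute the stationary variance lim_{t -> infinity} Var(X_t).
lim Var(X_t) = 40/27

The OU SDE dX = -theta X dt + sigma dB admits the integrating factor exp(theta t): d(exp(theta t) X_t) = sigma exp(theta t) dB_t. Integrating from 0 to t gives X_t = x_0 * exp(-theta t) + sigma * int_0^t exp(-theta (t-s)) dB_s for any initial x_0. The Itô integral has variance (by the Itô isometry) sigma^2 * int_0^t exp(-2 theta (t - s)) ds = sigma^2 * (1 - exp(-2 theta t)) / (2 theta), independent of x_0.
With theta = 3/5, sigma = 4/3:
  Var(X_t) = (4/3)^2 * (1 - exp(-2*3/5 t)) / (2 * 3/5) = 40/27 - 40*exp(-6*t/5)/27.
As t -> infinity, exp(-2*3/5 t) -> 0, so the stationary variance is sigma^2 / (2 theta) = 40/27.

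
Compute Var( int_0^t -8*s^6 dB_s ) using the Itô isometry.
Var = 64*t^13/13

The Itô integral of a deterministic integrand f(s) has mean 0 because each increment f(s) * (B_{s+ds} - B_s) has mean 0. By the Itô isometry:
  Var( int_0^t f(s) dB_s ) = E[ (int_0^t f(s) dB_s)^2 ] = int_0^t f(s)^2 ds.
Here f(s) = -8*s^6, so f(s)^2 = 64*s^12. Integrate:
  int_0^t (64*s^12) ds = 64*t^13/13.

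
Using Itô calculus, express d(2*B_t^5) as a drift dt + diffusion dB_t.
d(2*B_t^5) = (20*B_t^3) dt + (10*B_t^4) dB_t

Itô's formula for f(B_t) gives d f(B_t) = f'(B_t) dB_t + (1/2) f''(B_t) dt. Compute derivatives of f(x) = 2*x^5:
  f'(x)  = 10*x^4
  f''(x) = 40*x^3
Substitute x = B_t and multiply the f'' term by 1/2:
  drift     = (1/2) * (40*x^3) evaluated at B_t = 20*B_t^3
  diffusion = (10*x^4) evaluated at B_t = 10*B_t^4
Therefore d(2*B_t^5) = (20*B_t^3) dt + (10*B_t^4) dB_t.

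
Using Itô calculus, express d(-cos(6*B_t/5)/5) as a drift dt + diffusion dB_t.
d(-cos(6*B_t/5)/5) = (18*cos(6*B_t/5)/125) dt + (6*sin(6*B_t/5)/25) dB_t

Itô's formula for f(B_t) gives d f(B_t) = f'(B_t) dB_t + (1/2) f''(B_t) dt. Compute derivatives of f(x) = -cos(6*x/5)/5:
  f'(x)  = 6*sin(6*x/5)/25
  f''(x) = 36*cos(6*x/5)/125
Substitute x = B_t and multiply the f'' term by 1/2:
  drift     = (1/2) * (36*cos(6*x/5)/125) evaluated at B_t = 18*cos(6*B_t/5)/125
  diffusion = (6*sin(6*x/5)/25) evaluated at B_t = 6*sin(6*B_t/5)/25
Therefore d(-cos(6*B_t/5)/5) = (18*cos(6*B_t/5)/125) dt + (6*sin(6*B_t/5)/25) dB_t.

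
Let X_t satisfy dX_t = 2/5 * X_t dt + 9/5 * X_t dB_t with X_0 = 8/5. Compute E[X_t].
E[X_t] = 8*exp(2*t/5)/5

For GBM dX = mu X dt + sigma X dB with X_0 = x_0, apply Itô to Y = log X: dY = (mu - sigma^2/2) dt + sigma dB, so Y_t = log(x_0) + (mu - sigma^2/2) t + sigma B_t and hence X_t = x_0 * exp((mu - sigma^2/2) t + sigma B_t).
With mu = 2/5, sigma = 9/5, x_0 = 8/5, this gives:
  X_t = 8/5 * exp((-61/50) * t + (9/5) * B_t).
Since sigma*B_t ~ Normal(0, sigma^2 t), E[exp(sigma*B_t)] = exp(sigma^2 t / 2); so E[X_t] = x_0 * exp((mu - sigma^2/2) t) * exp(sigma^2 t / 2) = x_0 * exp(mu t) = 8*exp(2*t/5)/5.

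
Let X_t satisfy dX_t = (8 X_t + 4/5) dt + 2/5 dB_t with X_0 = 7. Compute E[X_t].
E[X_t] = 71*exp(8*t)/10 - 1/10

Taking expectations and using E[dB_t] = 0, the mean m(t) = E[X_t] satisfies the ODE m'(t) = a m(t) + b with m(0) = x_0. With a = 8, b = 4/5, x_0 = 7, the solution is
  m(t) = x_0 * exp(a t) + (b/a) * (exp(a t) - 1)
       = 7 * exp(8 t) + ((4/5)/8) * (exp(8 t) - 1)
       = 71*exp(8*t)/10 - 1/10.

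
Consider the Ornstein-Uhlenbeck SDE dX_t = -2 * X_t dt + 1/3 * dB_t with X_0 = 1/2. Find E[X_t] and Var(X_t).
E[X_t] = exp(-2*t)/2; Var(X_t) = 1/36 - exp(-4*t)/36

The OU SDE dX = -theta X dt + sigma dB admits the integrating factor exp(theta t): d(exp(theta t) X_t) = sigma exp(theta t) dB_t. Integrating from 0 to t:
  X_t = x_0 * exp(-theta t) + sigma * int_0^t exp(-theta (t-s)) dB_s.
The Itô integral has mean 0 and (by the Itô isometry) variance sigma^2 * int_0^t exp(-2 theta (t - s)) ds = sigma^2 * (1 - exp(-2 theta t)) / (2 theta).
With theta = 2, sigma = 1/3, x_0 = 1/2:
  E[X_t] = 1/2 * exp(-2 t) = exp(-2*t)/2
  Var(X_t) = (1/3)^2 * (1 - exp(-2*2 t)) / (2 * 2) = 1/36 - exp(-4*t)/36.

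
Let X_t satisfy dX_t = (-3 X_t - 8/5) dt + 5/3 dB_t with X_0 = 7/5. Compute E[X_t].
E[X_t] = -8/15 + 29*exp(-3*t)/15

Taking expectations and using E[dB_t] = 0, the mean m(t) = E[X_t] satisfies the ODE m'(t) = a m(t) + b with m(0) = x_0. With a = -3, b = -8/5, x_0 = 7/5, the solution is
  m(t) = x_0 * exp(a t) + (b/a) * (exp(a t) - 1)
       = (7/5) * exp((-3) t) + ((-8/5)/(-3)) * (exp((-3) t) - 1)
       = -8/15 + 29*exp(-3*t)/15.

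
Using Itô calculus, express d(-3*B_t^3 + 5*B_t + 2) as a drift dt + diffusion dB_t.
d(-3*B_t^3 + 5*B_t + 2) = (-9*B_t) dt + (5 - 9*B_t^2) dB_t

Itô's formula for f(B_t) gives d f(B_t) = f'(B_t) dB_t + (1/2) f''(B_t) dt. Compute derivatives of f(x) = -3*x^3 + 5*x + 2:
  f'(x)  = 5 - 9*x^2
  f''(x) = -18*x
Substitute x = B_t and multiply the f'' term by 1/2:
  drift     = (1/2) * (-18*x) evaluated at B_t = -9*B_t
  diffusion = (5 - 9*x^2) evaluated at B_t = 5 - 9*B_t^2
Therefore d(-3*B_t^3 + 5*B_t + 2) = (-9*B_t) dt + (5 - 9*B_t^2) dB_t.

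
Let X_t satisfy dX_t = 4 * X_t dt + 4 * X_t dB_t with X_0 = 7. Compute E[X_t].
E[X_t] = 7*exp(4*t)

For GBM dX = mu X dt + sigma X dB with X_0 = x_0, apply Itô to Y = log X: dY = (mu - sigma^2/2) dt + sigma dB, so Y_t = log(x_0) + (mu - sigma^2/2) t + sigma B_t and hence X_t = x_0 * exp((mu - sigma^2/2) t + sigma B_t).
With mu = 4, sigma = 4, x_0 = 7, this gives:
  X_t = 7 * exp((-4) * t + (4) * B_t).
Since sigma*B_t ~ Normal(0, sigma^2 t), E[exp(sigma*B_t)] = exp(sigma^2 t / 2); so E[X_t] = x_0 * exp((mu - sigma^2/2) t) * exp(sigma^2 t / 2) = x_0 * exp(mu t) = 7*exp(4*t).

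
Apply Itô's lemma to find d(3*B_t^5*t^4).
d(3*B_t^5*t^4) = (B_t^3*t^3*(12*B_t^2 + 30*t)) dt + (15*B_t^4*t^4) dB_t

Itô's formula for f(t, x): d f(t, B_t) = (f_t + (1/2) f_xx) dt + f_x dB_t. Compute partials of f(t, x) = 3*t^4*x^5:
  f_t(t,x)  = 12*t^3*x^5
  f_x(t,x)  = 15*t^4*x^4
  f_xx(t,x) = 60*t^4*x^3
Assemble drift = f_t + (1/2) f_xx = t^3*x^3*(30*t + 12*x^2) and diffusion = f_x = 15*t^4*x^4. Substituting x = B_t:
  d(3*B_t^5*t^4) = (B_t^3*t^3*(12*B_t^2 + 30*t)) dt + (15*B_t^4*t^4) dB_t.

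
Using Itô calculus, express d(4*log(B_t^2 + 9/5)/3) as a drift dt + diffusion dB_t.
d(4*log(B_t^2 + 9/5)/3) = (20*(9 - 5*B_t^2)/(3*(5*B_t^2 + 9)^2)) dt + (40*B_t/(3*(5*B_t^2 + 9))) dB_t

Itô's formula for f(B_t) gives d f(B_t) = f'(B_t) dB_t + (1/2) f''(B_t) dt. Compute derivatives of f(x) = 4*log(x^2 + 9/5)/3:
  f'(x)  = 40*x/(3*(5*x^2 + 9))
  f''(x) = 40*(9 - 5*x^2)/(3*(5*x^2 + 9)^2)
Substitute x = B_t and multiply the f'' term by 1/2:
  drift     = (1/2) * (40*(9 - 5*x^2)/(3*(5*x^2 + 9)^2)) evaluated at B_t = 20*(9 - 5*B_t^2)/(3*(5*B_t^2 + 9)^2)
  diffusion = (40*x/(3*(5*x^2 + 9))) evaluated at B_t = 40*B_t/(3*(5*B_t^2 + 9))
Therefore d(4*log(B_t^2 + 9/5)/3) = (20*(9 - 5*B_t^2)/(3*(5*B_t^2 + 9)^2)) dt + (40*B_t/(3*(5*B_t^2 + 9))) dB_t.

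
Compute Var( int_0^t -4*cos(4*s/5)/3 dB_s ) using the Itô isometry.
Var = 8*t/9 + 10*sin(4*t/5)*cos(4*t/5)/9

The Itô integral of a deterministic integrand f(s) has mean 0 because each increment f(s) * (B_{s+ds} - B_s) has mean 0. By the Itô isometry:
  Var( int_0^t f(s) dB_s ) = E[ (int_0^t f(s) dB_s)^2 ] = int_0^t f(s)^2 ds.
Here f(s) = -4*cos(4*s/5)/3, so f(s)^2 = 16*cos(4*s/5)^2/9. Integrate:
  int_0^t (16*cos(4*s/5)^2/9) ds = 8*t/9 + 10*sin(4*t/5)*cos(4*t/5)/9.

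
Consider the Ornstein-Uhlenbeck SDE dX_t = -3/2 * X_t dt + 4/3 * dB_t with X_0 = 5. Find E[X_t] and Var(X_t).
E[X_t] = 5*exp(-3*t/2); Var(X_t) = 16/27 - 16*exp(-3*t)/27

The OU SDE dX = -theta X dt + sigma dB admits the integrating factor exp(theta t): d(exp(theta t) X_t) = sigma exp(theta t) dB_t. Integrating from 0 to t:
  X_t = x_0 * exp(-theta t) + sigma * int_0^t exp(-theta (t-s)) dB_s.
The Itô integral has mean 0 and (by the Itô isometry) variance sigma^2 * int_0^t exp(-2 theta (t - s)) ds = sigma^2 * (1 - exp(-2 theta t)) / (2 theta).
With theta = 3/2, sigma = 4/3, x_0 = 5:
  E[X_t] = 5 * exp(-3/2 t) = 5*exp(-3*t/2)
  Var(X_t) = (4/3)^2 * (1 - exp(-2*3/2 t)) / (2 * 3/2) = 16/27 - 16*exp(-3*t)/27.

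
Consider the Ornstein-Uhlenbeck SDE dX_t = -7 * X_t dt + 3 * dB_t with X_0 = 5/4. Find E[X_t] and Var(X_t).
E[X_t] = 5*exp(-7*t)/4; Var(X_t) = 9/14 - 9*exp(-14*t)/14

The OU SDE dX = -theta X dt + sigma dB admits the integrating factor exp(theta t): d(exp(theta t) X_t) = sigma exp(theta t) dB_t. Integrating from 0 to t:
  X_t = x_0 * exp(-theta t) + sigma * int_0^t exp(-theta (t-s)) dB_s.
The Itô integral has mean 0 and (by the Itô isometry) variance sigma^2 * int_0^t exp(-2 theta (t - s)) ds = sigma^2 * (1 - exp(-2 theta t)) / (2 theta).
With theta = 7, sigma = 3, x_0 = 5/4:
  E[X_t] = 5/4 * exp(-7 t) = 5*exp(-7*t)/4
  Var(X_t) = (3)^2 * (1 - exp(-2*7 t)) / (2 * 7) = 9/14 - 9*exp(-14*t)/14.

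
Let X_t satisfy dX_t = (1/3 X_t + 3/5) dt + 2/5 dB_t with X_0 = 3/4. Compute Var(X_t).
Var(X_t) = 6*exp(2*t/3)/25 - 6/25

The variance V(t) = Var(X_t) satisfies V'(t) = 2 a V(t) + c^2 with V(0) = 0 (drift coefficient is linear in X, diffusion is constant). With a = 1/3, c = 2/5, the solution is
  V(t) = (c^2 / (2 a)) * (exp(2 a t) - 1)
       = ((2/5)^2 / (2*(1/3))) * (exp((2/3) t) - 1)
       = 6*exp(2*t/3)/25 - 6/25.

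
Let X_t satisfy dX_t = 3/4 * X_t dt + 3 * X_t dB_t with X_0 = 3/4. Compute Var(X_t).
Var(X_t) = 9*(exp(9*t) - 1)*exp(3*t/2)/16

For GBM dX = mu X dt + sigma X dB with X_0 = x_0, apply Itô to Y = log X: dY = (mu - sigma^2/2) dt + sigma dB, so Y_t = log(x_0) + (mu - sigma^2/2) t + sigma B_t and hence X_t = x_0 * exp((mu - sigma^2/2) t + sigma B_t).
With mu = 3/4, sigma = 3, x_0 = 3/4, this gives:
  X_t = 3/4 * exp((-15/4) * t + (3) * B_t).
Since sigma*B_t ~ Normal(0, sigma^2 t), E[exp(sigma*B_t)] = exp(sigma^2 t / 2); so E[X_t] = x_0 * exp((mu - sigma^2/2) t) * exp(sigma^2 t / 2) = x_0 * exp(mu t) = 3*exp(3*t/4)/4.
Var(X_t) = E[X_t^2] - (E[X_t])^2 = x_0^2 * exp(2 mu t) * (exp(sigma^2 t) - 1) = 9*(exp(9*t) - 1)*exp(3*t/2)/16.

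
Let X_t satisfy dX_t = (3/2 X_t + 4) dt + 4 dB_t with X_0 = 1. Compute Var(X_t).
Var(X_t) = 16*exp(3*t)/3 - 16/3

The variance V(t) = Var(X_t) satisfies V'(t) = 2 a V(t) + c^2 with V(0) = 0 (drift coefficient is linear in X, diffusion is constant). With a = 3/2, c = 4, the solution is
  V(t) = (c^2 / (2 a)) * (exp(2 a t) - 1)
       = (4^2 / (2*(3/2))) * (exp(3 t) - 1)
       = 16*exp(3*t)/3 - 16/3.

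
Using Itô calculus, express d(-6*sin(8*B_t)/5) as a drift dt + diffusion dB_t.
d(-6*sin(8*B_t)/5) = (192*sin(8*B_t)/5) dt + (-48*cos(8*B_t)/5) dB_t

Itô's formula for f(B_t) gives d f(B_t) = f'(B_t) dB_t + (1/2) f''(B_t) dt. Compute derivatives of f(x) = -6*sin(8*x)/5:
  f'(x)  = -48*cos(8*x)/5
  f''(x) = 384*sin(8*x)/5
Substitute x = B_t and multiply the f'' term by 1/2:
  drift     = (1/2) * (384*sin(8*x)/5) evaluated at B_t = 192*sin(8*B_t)/5
  diffusion = (-48*cos(8*x)/5) evaluated at B_t = -48*cos(8*B_t)/5
Therefore d(-6*sin(8*B_t)/5) = (192*sin(8*B_t)/5) dt + (-48*cos(8*B_t)/5) dB_t.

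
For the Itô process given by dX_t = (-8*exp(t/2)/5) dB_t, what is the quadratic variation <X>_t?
<X>_t = 64*exp(t)/25 - 64/25

For an Itô process dX_t = a(t) dt + b(t) dB_t, the quadratic variation is <X>_t = int_0^t b(s)^2 ds (the drift term does not contribute). Here b(s) = -8*exp(s/2)/5, so
  b(s)^2 = 64*exp(s)/25.
Integrating from 0 to t:
  <X>_t = int_0^t (64*exp(s)/25) ds = 64*exp(t)/25 - 64/25.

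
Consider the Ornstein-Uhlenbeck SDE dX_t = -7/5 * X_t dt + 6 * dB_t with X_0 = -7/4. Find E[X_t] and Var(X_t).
E[X_t] = -7*exp(-7*t/5)/4; Var(X_t) = 90/7 - 90*exp(-14*t/5)/7

The OU SDE dX = -theta X dt + sigma dB admits the integrating factor exp(theta t): d(exp(theta t) X_t) = sigma exp(theta t) dB_t. Integrating from 0 to t:
  X_t = x_0 * exp(-theta t) + sigma * int_0^t exp(-theta (t-s)) dB_s.
The Itô integral has mean 0 and (by the Itô isometry) variance sigma^2 * int_0^t exp(-2 theta (t - s)) ds = sigma^2 * (1 - exp(-2 theta t)) / (2 theta).
With theta = 7/5, sigma = 6, x_0 = -7/4:
  E[X_t] = -7/4 * exp(-7/5 t) = -7*exp(-7*t/5)/4
  Var(X_t) = (6)^2 * (1 - exp(-2*7/5 t)) / (2 * 7/5) = 90/7 - 90*exp(-14*t/5)/7.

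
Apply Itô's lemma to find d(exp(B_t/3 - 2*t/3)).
d(exp(B_t/3 - 2*t/3)) = (-11*exp(B_t/3 - 2*t/3)/18) dt + (exp(B_t/3 - 2*t/3)/3) dB_t

Itô's formula for f(t, x): d f(t, B_t) = (f_t + (1/2) f_xx) dt + f_x dB_t. Compute partials of f(t, x) = exp(-2*t/3 + x/3):
  f_t(t,x)  = -2*exp(-2*t/3 + x/3)/3
  f_x(t,x)  = exp(-2*t/3 + x/3)/3
  f_xx(t,x) = exp(-2*t/3 + x/3)/9
Assemble drift = f_t + (1/2) f_xx = -11*exp(-2*t/3 + x/3)/18 and diffusion = f_x = exp(-2*t/3 + x/3)/3. Substituting x = B_t:
  d(exp(B_t/3 - 2*t/3)) = (-11*exp(B_t/3 - 2*t/3)/18) dt + (exp(B_t/3 - 2*t/3)/3) dB_t.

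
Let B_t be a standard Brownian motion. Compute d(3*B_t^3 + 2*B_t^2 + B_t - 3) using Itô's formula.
d(3*B_t^3 + 2*B_t^2 + B_t - 3) = (9*B_t + 2) dt + (9*B_t^2 + 4*B_t + 1) dB_t

Itô's formula for f(B_t) gives d f(B_t) = f'(B_t) dB_t + (1/2) f''(B_t) dt. Compute derivatives of f(x) = 3*x^3 + 2*x^2 + x - 3:
  f'(x)  = 9*x^2 + 4*x + 1
  f''(x) = 18*x + 4
Substitute x = B_t and multiply the f'' term by 1/2:
  drift     = (1/2) * (18*x + 4) evaluated at B_t = 9*B_t + 2
  diffusion = (9*x^2 + 4*x + 1) evaluated at B_t = 9*B_t^2 + 4*B_t + 1
Therefore d(3*B_t^3 + 2*B_t^2 + B_t - 3) = (9*B_t + 2) dt + (9*B_t^2 + 4*B_t + 1) dB_t.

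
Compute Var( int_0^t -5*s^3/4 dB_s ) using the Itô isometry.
Var = 25*t^7/112

The Itô integral of a deterministic integrand f(s) has mean 0 because each increment f(s) * (B_{s+ds} - B_s) has mean 0. By the Itô isometry:
  Var( int_0^t f(s) dB_s ) = E[ (int_0^t f(s) dB_s)^2 ] = int_0^t f(s)^2 ds.
Here f(s) = -5*s^3/4, so f(s)^2 = 25*s^6/16. Integrate:
  int_0^t (25*s^6/16) ds = 25*t^7/112.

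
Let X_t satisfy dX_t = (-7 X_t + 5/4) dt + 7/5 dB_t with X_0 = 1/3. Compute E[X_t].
E[X_t] = 5/28 + 13*exp(-7*t)/84

Taking expectations and using E[dB_t] = 0, the mean m(t) = E[X_t] satisfies the ODE m'(t) = a m(t) + b with m(0) = x_0. With a = -7, b = 5/4, x_0 = 1/3, the solution is
  m(t) = x_0 * exp(a t) + (b/a) * (exp(a t) - 1)
       = (1/3) * exp((-7) t) + ((5/4)/(-7)) * (exp((-7) t) - 1)
       = 5/28 + 13*exp(-7*t)/84.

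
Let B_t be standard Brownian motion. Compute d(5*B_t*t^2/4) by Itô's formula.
d(5*B_t*t^2/4) = (5*B_t*t/2) dt + (5*t^2/4) dB_t

Itô's formula for f(t, x): d f(t, B_t) = (f_t + (1/2) f_xx) dt + f_x dB_t. Compute partials of f(t, x) = 5*t^2*x/4:
  f_t(t,x)  = 5*t*x/2
  f_x(t,x)  = 5*t^2/4
  f_xx(t,x) = 0
Assemble drift = f_t + (1/2) f_xx = 5*t*x/2 and diffusion = f_x = 5*t^2/4. Substituting x = B_t:
  d(5*B_t*t^2/4) = (5*B_t*t/2) dt + (5*t^2/4) dB_t.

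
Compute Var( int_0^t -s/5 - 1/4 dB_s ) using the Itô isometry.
Var = t*(16*t^2 + 60*t + 75)/1200

The Itô integral of a deterministic integrand f(s) has mean 0 because each increment f(s) * (B_{s+ds} - B_s) has mean 0. By the Itô isometry:
  Var( int_0^t f(s) dB_s ) = E[ (int_0^t f(s) dB_s)^2 ] = int_0^t f(s)^2 ds.
Here f(s) = -s/5 - 1/4, so f(s)^2 = (4*s + 5)^2/400. Integrate:
  int_0^t ((4*s + 5)^2/400) ds = t*(16*t^2 + 60*t + 75)/1200.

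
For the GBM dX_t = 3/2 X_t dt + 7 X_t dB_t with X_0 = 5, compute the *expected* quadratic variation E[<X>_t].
E[<X>_t] = 1225*exp(52*t)/52 - 1225/52

<X>_t = int_0^t (7 * X_s)^2 ds. Taking expectation inside the integral: E[<X>_t] = 7^2 * int_0^t E[X_s^2] ds. For GBM, E[X_s^2] = x_0^2 * exp((2 mu + sigma^2) s). Integrating:
  E[<X>_t] = 7^2 * 5^2 * (exp((2*(3/2) + 7^2) t) - 1) / (2*(3/2) + 7^2)
           = 7^2 * 5^2 * (exp(52 t) - 1) / 52 = 1225*exp(52*t)/52 - 1225/52.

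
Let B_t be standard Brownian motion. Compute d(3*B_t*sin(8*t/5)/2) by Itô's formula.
d(3*B_t*sin(8*t/5)/2) = (12*B_t*cos(8*t/5)/5) dt + (3*sin(8*t/5)/2) dB_t

Itô's formula for f(t, x): d f(t, B_t) = (f_t + (1/2) f_xx) dt + f_x dB_t. Compute partials of f(t, x) = 3*x*sin(8*t/5)/2:
  f_t(t,x)  = 12*x*cos(8*t/5)/5
  f_x(t,x)  = 3*sin(8*t/5)/2
  f_xx(t,x) = 0
Assemble drift = f_t + (1/2) f_xx = 12*x*cos(8*t/5)/5 and diffusion = f_x = 3*sin(8*t/5)/2. Substituting x = B_t:
  d(3*B_t*sin(8*t/5)/2) = (12*B_t*cos(8*t/5)/5) dt + (3*sin(8*t/5)/2) dB_t.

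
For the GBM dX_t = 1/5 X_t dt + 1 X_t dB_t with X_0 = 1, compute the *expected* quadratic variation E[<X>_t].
E[<X>_t] = 5*exp(7*t/5)/7 - 5/7

<X>_t = int_0^t (1 * X_s)^2 ds. Taking expectation inside the integral: E[<X>_t] = 1^2 * int_0^t E[X_s^2] ds. For GBM, E[X_s^2] = x_0^2 * exp((2 mu + sigma^2) s). Integrating:
  E[<X>_t] = 1^2 * 1^2 * (exp((2*(1/5) + 1^2) t) - 1) / (2*(1/5) + 1^2)
           = 1^2 * 1^2 * (exp((7/5) t) - 1) / (7/5) = 5*exp(7*t/5)/7 - 5/7.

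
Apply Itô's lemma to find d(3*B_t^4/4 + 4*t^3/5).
d(3*B_t^4/4 + 4*t^3/5) = (9*B_t^2/2 + 12*t^2/5) dt + (3*B_t^3) dB_t

Itô's formula for f(t, x): d f(t, B_t) = (f_t + (1/2) f_xx) dt + f_x dB_t. Compute partials of f(t, x) = 4*t^3/5 + 3*x^4/4:
  f_t(t,x)  = 12*t^2/5
  f_x(t,x)  = 3*x^3
  f_xx(t,x) = 9*x^2
Assemble drift = f_t + (1/2) f_xx = 12*t^2/5 + 9*x^2/2 and diffusion = f_x = 3*x^3. Substituting x = B_t:
  d(3*B_t^4/4 + 4*t^3/5) = (9*B_t^2/2 + 12*t^2/5) dt + (3*B_t^3) dB_t.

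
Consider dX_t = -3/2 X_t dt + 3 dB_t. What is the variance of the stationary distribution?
lim Var(X_t) = 3

The OU SDE dX = -theta X dt + sigma dB admits the integrating factor exp(theta t): d(exp(theta t) X_t) = sigma exp(theta t) dB_t. Integrating from 0 to t gives X_t = x_0 * exp(-theta t) + sigma * int_0^t exp(-theta (t-s)) dB_s for any initial x_0. The Itô integral has variance (by the Itô isometry) sigma^2 * int_0^t exp(-2 theta (t - s)) ds = sigma^2 * (1 - exp(-2 theta t)) / (2 theta), independent of x_0.
With theta = 3/2, sigma = 3:
  Var(X_t) = (3)^2 * (1 - exp(-2*3/2 t)) / (2 * 3/2) = 3 - 3*exp(-3*t).
As t -> infinity, exp(-2*3/2 t) -> 0, so the stationary variance is sigma^2 / (2 theta) = 3.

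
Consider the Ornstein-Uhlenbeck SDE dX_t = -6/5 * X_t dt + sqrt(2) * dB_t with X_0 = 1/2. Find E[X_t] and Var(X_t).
E[X_t] = exp(-6*t/5)/2; Var(X_t) = 5/6 - 5*exp(-12*t/5)/6

The OU SDE dX = -theta X dt + sigma dB admits the integrating factor exp(theta t): d(exp(theta t) X_t) = sigma exp(theta t) dB_t. Integrating from 0 to t:
  X_t = x_0 * exp(-theta t) + sigma * int_0^t exp(-theta (t-s)) dB_s.
The Itô integral has mean 0 and (by the Itô isometry) variance sigma^2 * int_0^t exp(-2 theta (t - s)) ds = sigma^2 * (1 - exp(-2 theta t)) / (2 theta).
With theta = 6/5, sigma = sqrt(2), x_0 = 1/2:
  E[X_t] = 1/2 * exp(-6/5 t) = exp(-6*t/5)/2
  Var(X_t) = (sqrt(2))^2 * (1 - exp(-2*6/5 t)) / (2 * 6/5) = 5/6 - 5*exp(-12*t/5)/6.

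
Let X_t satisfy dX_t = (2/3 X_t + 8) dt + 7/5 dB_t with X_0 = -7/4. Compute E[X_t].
E[X_t] = 41*exp(2*t/3)/4 - 12

Taking expectations and using E[dB_t] = 0, the mean m(t) = E[X_t] satisfies the ODE m'(t) = a m(t) + b with m(0) = x_0. With a = 2/3, b = 8, x_0 = -7/4, the solution is
  m(t) = x_0 * exp(a t) + (b/a) * (exp(a t) - 1)
       = (-7/4) * exp((2/3) t) + (8/(2/3)) * (exp((2/3) t) - 1)
       = 41*exp(2*t/3)/4 - 12.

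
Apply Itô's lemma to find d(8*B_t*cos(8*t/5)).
d(8*B_t*cos(8*t/5)) = (-64*B_t*sin(8*t/5)/5) dt + (8*cos(8*t/5)) dB_t

Itô's formula for f(t, x): d f(t, B_t) = (f_t + (1/2) f_xx) dt + f_x dB_t. Compute partials of f(t, x) = 8*x*cos(8*t/5):
  f_t(t,x)  = -64*x*sin(8*t/5)/5
  f_x(t,x)  = 8*cos(8*t/5)
  f_xx(t,x) = 0
Assemble drift = f_t + (1/2) f_xx = -64*x*sin(8*t/5)/5 and diffusion = f_x = 8*cos(8*t/5). Substituting x = B_t:
  d(8*B_t*cos(8*t/5)) = (-64*B_t*sin(8*t/5)/5) dt + (8*cos(8*t/5)) dB_t.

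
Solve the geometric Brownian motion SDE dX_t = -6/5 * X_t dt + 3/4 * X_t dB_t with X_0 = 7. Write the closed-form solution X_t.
X_t = 7 * exp((-237/160) * t + (3/4) * B_t)

For GBM dX = mu X dt + sigma X dB with X_0 = x_0, apply Itô to Y = log X: dY = (mu - sigma^2/2) dt + sigma dB, so Y_t = log(x_0) + (mu - sigma^2/2) t + sigma B_t and hence X_t = x_0 * exp((mu - sigma^2/2) t + sigma B_t).
With mu = -6/5, sigma = 3/4, x_0 = 7, this gives:
  X_t = 7 * exp((-237/160) * t + (3/4) * B_t).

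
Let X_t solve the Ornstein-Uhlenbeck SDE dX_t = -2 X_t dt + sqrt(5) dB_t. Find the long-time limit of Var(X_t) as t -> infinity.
lim Var(X_t) = 5/4

The OU SDE dX = -theta X dt + sigma dB admits the integrating factor exp(theta t): d(exp(theta t) X_t) = sigma exp(theta t) dB_t. Integrating from 0 to t gives X_t = x_0 * exp(-theta t) + sigma * int_0^t exp(-theta (t-s)) dB_s for any initial x_0. The Itô integral has variance (by the Itô isometry) sigma^2 * int_0^t exp(-2 theta (t - s)) ds = sigma^2 * (1 - exp(-2 theta t)) / (2 theta), independent of x_0.
With theta = 2, sigma = sqrt(5):
  Var(X_t) = (sqrt(5))^2 * (1 - exp(-2*2 t)) / (2 * 2) = 5/4 - 5*exp(-4*t)/4.
As t -> infinity, exp(-2*2 t) -> 0, so the stationary variance is sigma^2 / (2 theta) = 5/4.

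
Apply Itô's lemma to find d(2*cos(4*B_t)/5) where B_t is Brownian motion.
d(2*cos(4*B_t)/5) = (-16*cos(4*B_t)/5) dt + (-8*sin(4*B_t)/5) dB_t

Itô's formula for f(B_t) gives d f(B_t) = f'(B_t) dB_t + (1/2) f''(B_t) dt. Compute derivatives of f(x) = 2*cos(4*x)/5:
  f'(x)  = -8*sin(4*x)/5
  f''(x) = -32*cos(4*x)/5
Substitute x = B_t and multiply the f'' term by 1/2:
  drift     = (1/2) * (-32*cos(4*x)/5) evaluated at B_t = -16*cos(4*B_t)/5
  diffusion = (-8*sin(4*x)/5) evaluated at B_t = -8*sin(4*B_t)/5
Therefore d(2*cos(4*B_t)/5) = (-16*cos(4*B_t)/5) dt + (-8*sin(4*B_t)/5) dB_t.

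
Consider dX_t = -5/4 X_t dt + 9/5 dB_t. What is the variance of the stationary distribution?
lim Var(X_t) = 162/125

The OU SDE dX = -theta X dt + sigma dB admits the integrating factor exp(theta t): d(exp(theta t) X_t) = sigma exp(theta t) dB_t. Integrating from 0 to t gives X_t = x_0 * exp(-theta t) + sigma * int_0^t exp(-theta (t-s)) dB_s for any initial x_0. The Itô integral has variance (by the Itô isometry) sigma^2 * int_0^t exp(-2 theta (t - s)) ds = sigma^2 * (1 - exp(-2 theta t)) / (2 theta), independent of x_0.
With theta = 5/4, sigma = 9/5:
  Var(X_t) = (9/5)^2 * (1 - exp(-2*5/4 t)) / (2 * 5/4) = 162/125 - 162*exp(-5*t/2)/125.
As t -> infinity, exp(-2*5/4 t) -> 0, so the stationary variance is sigma^2 / (2 theta) = 162/125.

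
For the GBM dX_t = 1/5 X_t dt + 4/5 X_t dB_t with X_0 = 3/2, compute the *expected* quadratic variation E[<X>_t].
E[<X>_t] = 18*exp(26*t/25)/13 - 18/13

<X>_t = int_0^t ((4/5) * X_s)^2 ds. Taking expectation inside the integral: E[<X>_t] = (4/5)^2 * int_0^t E[X_s^2] ds. For GBM, E[X_s^2] = x_0^2 * exp((2 mu + sigma^2) s). Integrating:
  E[<X>_t] = (4/5)^2 * (3/2)^2 * (exp((2*(1/5) + (4/5)^2) t) - 1) / (2*(1/5) + (4/5)^2)
           = (4/5)^2 * (3/2)^2 * (exp((26/25) t) - 1) / (26/25) = 18*exp(26*t/25)/13 - 18/13.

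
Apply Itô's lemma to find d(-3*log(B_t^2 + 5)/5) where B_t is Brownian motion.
d(-3*log(B_t^2 + 5)/5) = (3*(B_t^2 - 5)/(5*(B_t^2 + 5)^2)) dt + (-6*B_t/(5*B_t^2 + 25)) dB_t

Itô's formula for f(B_t) gives d f(B_t) = f'(B_t) dB_t + (1/2) f''(B_t) dt. Compute derivatives of f(x) = -3*log(x^2 + 5)/5:
  f'(x)  = -6*x/(5*x^2 + 25)
  f''(x) = 6*(x^2 - 5)/(5*(x^2 + 5)^2)
Substitute x = B_t and multiply the f'' term by 1/2:
  drift     = (1/2) * (6*(x^2 - 5)/(5*(x^2 + 5)^2)) evaluated at B_t = 3*(B_t^2 - 5)/(5*(B_t^2 + 5)^2)
  diffusion = (-6*x/(5*x^2 + 25)) evaluated at B_t = -6*B_t/(5*B_t^2 + 25)
Therefore d(-3*log(B_t^2 + 5)/5) = (3*(B_t^2 - 5)/(5*(B_t^2 + 5)^2)) dt + (-6*B_t/(5*B_t^2 + 25)) dB_t.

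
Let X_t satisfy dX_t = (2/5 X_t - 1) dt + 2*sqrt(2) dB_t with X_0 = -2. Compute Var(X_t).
Var(X_t) = 10*exp(4*t/5) - 10

The variance V(t) = Var(X_t) satisfies V'(t) = 2 a V(t) + c^2 with V(0) = 0 (drift coefficient is linear in X, diffusion is constant). With a = 2/5, c = 2*sqrt(2), the solution is
  V(t) = (c^2 / (2 a)) * (exp(2 a t) - 1)
       = ((2*sqrt(2))^2 / (2*(2/5))) * (exp((4/5) t) - 1)
       = 10*exp(4*t/5) - 10.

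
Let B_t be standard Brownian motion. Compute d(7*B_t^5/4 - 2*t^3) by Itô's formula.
d(7*B_t^5/4 - 2*t^3) = (35*B_t^3/2 - 6*t^2) dt + (35*B_t^4/4) dB_t

Itô's formula for f(t, x): d f(t, B_t) = (f_t + (1/2) f_xx) dt + f_x dB_t. Compute partials of f(t, x) = -2*t^3 + 7*x^5/4:
  f_t(t,x)  = -6*t^2
  f_x(t,x)  = 35*x^4/4
  f_xx(t,x) = 35*x^3
Assemble drift = f_t + (1/2) f_xx = -6*t^2 + 35*x^3/2 and diffusion = f_x = 35*x^4/4. Substituting x = B_t:
  d(7*B_t^5/4 - 2*t^3) = (35*B_t^3/2 - 6*t^2) dt + (35*B_t^4/4) dB_t.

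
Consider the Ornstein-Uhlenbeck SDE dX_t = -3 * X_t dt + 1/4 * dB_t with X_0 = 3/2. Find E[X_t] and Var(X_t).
E[X_t] = 3*exp(-3*t)/2; Var(X_t) = 1/96 - exp(-6*t)/96

The OU SDE dX = -theta X dt + sigma dB admits the integrating factor exp(theta t): d(exp(theta t) X_t) = sigma exp(theta t) dB_t. Integrating from 0 to t:
  X_t = x_0 * exp(-theta t) + sigma * int_0^t exp(-theta (t-s)) dB_s.
The Itô integral has mean 0 and (by the Itô isometry) variance sigma^2 * int_0^t exp(-2 theta (t - s)) ds = sigma^2 * (1 - exp(-2 theta t)) / (2 theta).
With theta = 3, sigma = 1/4, x_0 = 3/2:
  E[X_t] = 3/2 * exp(-3 t) = 3*exp(-3*t)/2
  Var(X_t) = (1/4)^2 * (1 - exp(-2*3 t)) / (2 * 3) = 1/96 - exp(-6*t)/96.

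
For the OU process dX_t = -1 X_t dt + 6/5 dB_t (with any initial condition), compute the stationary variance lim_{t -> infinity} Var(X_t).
lim Var(X_t) = 18/25

The OU SDE dX = -theta X dt + sigma dB admits the integrating factor exp(theta t): d(exp(theta t) X_t) = sigma exp(theta t) dB_t. Integrating from 0 to t gives X_t = x_0 * exp(-theta t) + sigma * int_0^t exp(-theta (t-s)) dB_s for any initial x_0. The Itô integral has variance (by the Itô isometry) sigma^2 * int_0^t exp(-2 theta (t - s)) ds = sigma^2 * (1 - exp(-2 theta t)) / (2 theta), independent of x_0.
With theta = 1, sigma = 6/5:
  Var(X_t) = (6/5)^2 * (1 - exp(-2*1 t)) / (2 * 1) = 18/25 - 18*exp(-2*t)/25.
As t -> infinity, exp(-2*1 t) -> 0, so the stationary variance is sigma^2 / (2 theta) = 18/25.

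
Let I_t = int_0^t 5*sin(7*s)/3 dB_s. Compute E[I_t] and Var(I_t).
E[I_t] = 0; Var(I_t) = 25*t/18 - 25*sin(14*t)/252

The Itô integral of a deterministic integrand f(s) has mean 0 because each increment f(s) * (B_{s+ds} - B_s) has mean 0. By the Itô isometry:
  Var( int_0^t f(s) dB_s ) = E[ (int_0^t f(s) dB_s)^2 ] = int_0^t f(s)^2 ds.
Here f(s) = 5*sin(7*s)/3, so f(s)^2 = 25*sin(7*s)^2/9. Integrate:
  int_0^t (25*sin(7*s)^2/9) ds = 25*t/18 - 25*sin(14*t)/252.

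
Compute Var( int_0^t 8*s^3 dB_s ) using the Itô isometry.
Var = 64*t^7/7

The Itô integral of a deterministic integrand f(s) has mean 0 because each increment f(s) * (B_{s+ds} - B_s) has mean 0. By the Itô isometry:
  Var( int_0^t f(s) dB_s ) = E[ (int_0^t f(s) dB_s)^2 ] = int_0^t f(s)^2 ds.
Here f(s) = 8*s^3, so f(s)^2 = 64*s^6. Integrate:
  int_0^t (64*s^6) ds = 64*t^7/7.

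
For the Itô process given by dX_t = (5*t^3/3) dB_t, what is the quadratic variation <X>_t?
<X>_t = 25*t^7/63

For an Itô process dX_t = a(t) dt + b(t) dB_t, the quadratic variation is <X>_t = int_0^t b(s)^2 ds (the drift term does not contribute). Here b(s) = 5*s^3/3, so
  b(s)^2 = 25*s^6/9.
Integrating from 0 to t:
  <X>_t = int_0^t (25*s^6/9) ds = 25*t^7/63.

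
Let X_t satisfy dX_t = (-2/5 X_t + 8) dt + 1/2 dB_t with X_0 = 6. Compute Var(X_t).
Var(X_t) = 5/16 - 5*exp(-4*t/5)/16

The variance V(t) = Var(X_t) satisfies V'(t) = 2 a V(t) + c^2 with V(0) = 0 (drift coefficient is linear in X, diffusion is constant). With a = -2/5, c = 1/2, the solution is
  V(t) = (c^2 / (2 a)) * (exp(2 a t) - 1)
       = ((1/2)^2 / (2*(-2/5))) * (exp((-4/5) t) - 1)
       = 5/16 - 5*exp(-4*t/5)/16.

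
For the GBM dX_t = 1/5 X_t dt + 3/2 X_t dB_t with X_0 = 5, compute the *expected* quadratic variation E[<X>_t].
E[<X>_t] = 1125*exp(53*t/20)/53 - 1125/53

<X>_t = int_0^t ((3/2) * X_s)^2 ds. Taking expectation inside the integral: E[<X>_t] = (3/2)^2 * int_0^t E[X_s^2] ds. For GBM, E[X_s^2] = x_0^2 * exp((2 mu + sigma^2) s). Integrating:
  E[<X>_t] = (3/2)^2 * 5^2 * (exp((2*(1/5) + (3/2)^2) t) - 1) / (2*(1/5) + (3/2)^2)
           = (3/2)^2 * 5^2 * (exp((53/20) t) - 1) / (53/20) = 1125*exp(53*t/20)/53 - 1125/53.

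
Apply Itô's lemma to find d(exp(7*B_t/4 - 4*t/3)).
d(exp(7*B_t/4 - 4*t/3)) = (19*exp(7*B_t/4 - 4*t/3)/96) dt + (7*exp(7*B_t/4 - 4*t/3)/4) dB_t

Itô's formula for f(t, x): d f(t, B_t) = (f_t + (1/2) f_xx) dt + f_x dB_t. Compute partials of f(t, x) = exp(-4*t/3 + 7*x/4):
  f_t(t,x)  = -4*exp(-4*t/3 + 7*x/4)/3
  f_x(t,x)  = 7*exp(-4*t/3 + 7*x/4)/4
  f_xx(t,x) = 49*exp(-4*t/3 + 7*x/4)/16
Assemble drift = f_t + (1/2) f_xx = 19*exp(-4*t/3 + 7*x/4)/96 and diffusion = f_x = 7*exp(-4*t/3 + 7*x/4)/4. Substituting x = B_t:
  d(exp(7*B_t/4 - 4*t/3)) = (19*exp(7*B_t/4 - 4*t/3)/96) dt + (7*exp(7*B_t/4 - 4*t/3)/4) dB_t.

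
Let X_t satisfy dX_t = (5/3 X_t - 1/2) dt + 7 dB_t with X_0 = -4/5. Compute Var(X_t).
Var(X_t) = 147*exp(10*t/3)/10 - 147/10

The variance V(t) = Var(X_t) satisfies V'(t) = 2 a V(t) + c^2 with V(0) = 0 (drift coefficient is linear in X, diffusion is constant). With a = 5/3, c = 7, the solution is
  V(t) = (c^2 / (2 a)) * (exp(2 a t) - 1)
       = (7^2 / (2*(5/3))) * (exp((10/3) t) - 1)
       = 147*exp(10*t/3)/10 - 147/10.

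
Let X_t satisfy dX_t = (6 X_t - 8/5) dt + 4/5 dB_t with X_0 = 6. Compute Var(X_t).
Var(X_t) = 4*exp(12*t)/75 - 4/75

The variance V(t) = Var(X_t) satisfies V'(t) = 2 a V(t) + c^2 with V(0) = 0 (drift coefficient is linear in X, diffusion is constant). With a = 6, c = 4/5, the solution is
  V(t) = (c^2 / (2 a)) * (exp(2 a t) - 1)
       = ((4/5)^2 / (2*6)) * (exp(12 t) - 1)
       = 4*exp(12*t)/75 - 4/75.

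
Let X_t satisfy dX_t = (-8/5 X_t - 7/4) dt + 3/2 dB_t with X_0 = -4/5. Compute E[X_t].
E[X_t] = -35/32 + 47*exp(-8*t/5)/160

Taking expectations and using E[dB_t] = 0, the mean m(t) = E[X_t] satisfies the ODE m'(t) = a m(t) + b with m(0) = x_0. With a = -8/5, b = -7/4, x_0 = -4/5, the solution is
  m(t) = x_0 * exp(a t) + (b/a) * (exp(a t) - 1)
       = (-4/5) * exp((-8/5) t) + ((-7/4)/(-8/5)) * (exp((-8/5) t) - 1)
       = -35/32 + 47*exp(-8*t/5)/160.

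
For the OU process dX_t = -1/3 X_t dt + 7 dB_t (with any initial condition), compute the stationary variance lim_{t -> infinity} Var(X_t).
lim Var(X_t) = 147/2

The OU SDE dX = -theta X dt + sigma dB admits the integrating factor exp(theta t): d(exp(theta t) X_t) = sigma exp(theta t) dB_t. Integrating from 0 to t gives X_t = x_0 * exp(-theta t) + sigma * int_0^t exp(-theta (t-s)) dB_s for any initial x_0. The Itô integral has variance (by the Itô isometry) sigma^2 * int_0^t exp(-2 theta (t - s)) ds = sigma^2 * (1 - exp(-2 theta t)) / (2 theta), independent of x_0.
With theta = 1/3, sigma = 7:
  Var(X_t) = (7)^2 * (1 - exp(-2*1/3 t)) / (2 * 1/3) = 147/2 - 147*exp(-2*t/3)/2.
As t -> infinity, exp(-2*1/3 t) -> 0, so the stationary variance is sigma^2 / (2 theta) = 147/2.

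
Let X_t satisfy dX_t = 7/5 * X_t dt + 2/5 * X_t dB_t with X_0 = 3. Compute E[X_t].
E[X_t] = 3*exp(7*t/5)

For GBM dX = mu X dt + sigma X dB with X_0 = x_0, apply Itô to Y = log X: dY = (mu - sigma^2/2) dt + sigma dB, so Y_t = log(x_0) + (mu - sigma^2/2) t + sigma B_t and hence X_t = x_0 * exp((mu - sigma^2/2) t + sigma B_t).
With mu = 7/5, sigma = 2/5, x_0 = 3, this gives:
  X_t = 3 * exp((33/25) * t + (2/5) * B_t).
Since sigma*B_t ~ Normal(0, sigma^2 t), E[exp(sigma*B_t)] = exp(sigma^2 t / 2); so E[X_t] = x_0 * exp((mu - sigma^2/2) t) * exp(sigma^2 t / 2) = x_0 * exp(mu t) = 3*exp(7*t/5).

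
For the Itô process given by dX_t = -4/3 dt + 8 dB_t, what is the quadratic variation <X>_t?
<X>_t = 64*t

For an Itô process dX_t = a(t) dt + b(t) dB_t, the quadratic variation is <X>_t = int_0^t b(s)^2 ds (the drift term does not contribute). Here b(s) = 8, so
  b(s)^2 = 64.
Integrating from 0 to t:
  <X>_t = int_0^t (64) ds = 64*t.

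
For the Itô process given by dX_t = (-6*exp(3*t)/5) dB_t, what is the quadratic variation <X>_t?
<X>_t = 6*exp(6*t)/25 - 6/25

For an Itô process dX_t = a(t) dt + b(t) dB_t, the quadratic variation is <X>_t = int_0^t b(s)^2 ds (the drift term does not contribute). Here b(s) = -6*exp(3*s)/5, so
  b(s)^2 = 36*exp(6*s)/25.
Integrating from 0 to t:
  <X>_t = int_0^t (36*exp(6*s)/25) ds = 6*exp(6*t)/25 - 6/25.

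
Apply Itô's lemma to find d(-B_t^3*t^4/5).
d(-B_t^3*t^4/5) = (B_t*t^3*(-4*B_t^2 - 3*t)/5) dt + (-3*B_t^2*t^4/5) dB_t

Itô's formula for f(t, x): d f(t, B_t) = (f_t + (1/2) f_xx) dt + f_x dB_t. Compute partials of f(t, x) = -t^4*x^3/5:
  f_t(t,x)  = -4*t^3*x^3/5
  f_x(t,x)  = -3*t^4*x^2/5
  f_xx(t,x) = -6*t^4*x/5
Assemble drift = f_t + (1/2) f_xx = t^3*x*(-3*t - 4*x^2)/5 and diffusion = f_x = -3*t^4*x^2/5. Substituting x = B_t:
  d(-B_t^3*t^4/5) = (B_t*t^3*(-4*B_t^2 - 3*t)/5) dt + (-3*B_t^2*t^4/5) dB_t.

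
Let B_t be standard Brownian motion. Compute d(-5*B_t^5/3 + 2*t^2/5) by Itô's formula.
d(-5*B_t^5/3 + 2*t^2/5) = (-50*B_t^3/3 + 4*t/5) dt + (-25*B_t^4/3) dB_t

Itô's formula for f(t, x): d f(t, B_t) = (f_t + (1/2) f_xx) dt + f_x dB_t. Compute partials of f(t, x) = 2*t^2/5 - 5*x^5/3:
  f_t(t,x)  = 4*t/5
  f_x(t,x)  = -25*x^4/3
  f_xx(t,x) = -100*x^3/3
Assemble drift = f_t + (1/2) f_xx = 4*t/5 - 50*x^3/3 and diffusion = f_x = -25*x^4/3. Substituting x = B_t:
  d(-5*B_t^5/3 + 2*t^2/5) = (-50*B_t^3/3 + 4*t/5) dt + (-25*B_t^4/3) dB_t.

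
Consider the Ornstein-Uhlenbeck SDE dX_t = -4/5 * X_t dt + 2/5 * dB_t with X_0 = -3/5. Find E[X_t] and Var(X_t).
E[X_t] = -3*exp(-4*t/5)/5; Var(X_t) = 1/10 - exp(-8*t/5)/10

The OU SDE dX = -theta X dt + sigma dB admits the integrating factor exp(theta t): d(exp(theta t) X_t) = sigma exp(theta t) dB_t. Integrating from 0 to t:
  X_t = x_0 * exp(-theta t) + sigma * int_0^t exp(-theta (t-s)) dB_s.
The Itô integral has mean 0 and (by the Itô isometry) variance sigma^2 * int_0^t exp(-2 theta (t - s)) ds = sigma^2 * (1 - exp(-2 theta t)) / (2 theta).
With theta = 4/5, sigma = 2/5, x_0 = -3/5:
  E[X_t] = -3/5 * exp(-4/5 t) = -3*exp(-4*t/5)/5
  Var(X_t) = (2/5)^2 * (1 - exp(-2*4/5 t)) / (2 * 4/5) = 1/10 - exp(-8*t/5)/10.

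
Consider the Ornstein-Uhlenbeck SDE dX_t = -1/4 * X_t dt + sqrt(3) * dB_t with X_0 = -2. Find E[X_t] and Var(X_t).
E[X_t] = -2*exp(-t/4); Var(X_t) = 6 - 6*exp(-t/2)

The OU SDE dX = -theta X dt + sigma dB admits the integrating factor exp(theta t): d(exp(theta t) X_t) = sigma exp(theta t) dB_t. Integrating from 0 to t:
  X_t = x_0 * exp(-theta t) + sigma * int_0^t exp(-theta (t-s)) dB_s.
The Itô integral has mean 0 and (by the Itô isometry) variance sigma^2 * int_0^t exp(-2 theta (t - s)) ds = sigma^2 * (1 - exp(-2 theta t)) / (2 theta).
With theta = 1/4, sigma = sqrt(3), x_0 = -2:
  E[X_t] = -2 * exp(-1/4 t) = -2*exp(-t/4)
  Var(X_t) = (sqrt(3))^2 * (1 - exp(-2*1/4 t)) / (2 * 1/4) = 6 - 6*exp(-t/2).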